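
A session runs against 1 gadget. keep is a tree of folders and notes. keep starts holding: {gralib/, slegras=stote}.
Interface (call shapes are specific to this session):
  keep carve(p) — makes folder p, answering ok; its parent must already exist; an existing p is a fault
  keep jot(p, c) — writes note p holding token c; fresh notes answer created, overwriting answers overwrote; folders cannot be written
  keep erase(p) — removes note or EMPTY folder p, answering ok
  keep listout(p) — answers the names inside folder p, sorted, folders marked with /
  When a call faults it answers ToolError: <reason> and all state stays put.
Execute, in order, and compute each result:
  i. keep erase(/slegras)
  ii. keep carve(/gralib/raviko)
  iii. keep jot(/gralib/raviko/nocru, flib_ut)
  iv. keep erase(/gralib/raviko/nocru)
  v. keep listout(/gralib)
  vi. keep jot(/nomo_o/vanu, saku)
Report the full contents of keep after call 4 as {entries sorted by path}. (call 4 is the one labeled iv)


Answer: {gralib/, gralib/raviko/}

Derivation:
Using keep erase on p='/slegras', yielding ok.
I invoke keep carve on p='/gralib/raviko': ok.
I run keep jot on p='/gralib/raviko/nocru', c='flib_ut', and get created.
I try keep erase on p='/gralib/raviko/nocru', and see ok.
I invoke keep listout on p='/gralib', and observe [raviko/].
I try keep jot on p='/nomo_o/vanu', c='saku', and observe ToolError: no parent.


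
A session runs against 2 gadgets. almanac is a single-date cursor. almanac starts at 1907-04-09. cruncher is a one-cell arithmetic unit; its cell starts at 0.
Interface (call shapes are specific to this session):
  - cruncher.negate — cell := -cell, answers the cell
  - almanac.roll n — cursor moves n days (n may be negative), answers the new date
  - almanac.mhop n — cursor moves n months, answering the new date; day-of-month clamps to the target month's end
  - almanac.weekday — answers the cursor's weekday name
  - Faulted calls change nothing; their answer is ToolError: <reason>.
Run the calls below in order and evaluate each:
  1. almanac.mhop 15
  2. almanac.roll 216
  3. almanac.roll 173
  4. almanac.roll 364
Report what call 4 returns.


! almanac.mhop(n=15) => 1908-07-09
! almanac.roll(n=216) => 1909-02-10
! almanac.roll(n=173) => 1909-08-02
! almanac.roll(n=364) => 1910-08-01

Answer: 1910-08-01


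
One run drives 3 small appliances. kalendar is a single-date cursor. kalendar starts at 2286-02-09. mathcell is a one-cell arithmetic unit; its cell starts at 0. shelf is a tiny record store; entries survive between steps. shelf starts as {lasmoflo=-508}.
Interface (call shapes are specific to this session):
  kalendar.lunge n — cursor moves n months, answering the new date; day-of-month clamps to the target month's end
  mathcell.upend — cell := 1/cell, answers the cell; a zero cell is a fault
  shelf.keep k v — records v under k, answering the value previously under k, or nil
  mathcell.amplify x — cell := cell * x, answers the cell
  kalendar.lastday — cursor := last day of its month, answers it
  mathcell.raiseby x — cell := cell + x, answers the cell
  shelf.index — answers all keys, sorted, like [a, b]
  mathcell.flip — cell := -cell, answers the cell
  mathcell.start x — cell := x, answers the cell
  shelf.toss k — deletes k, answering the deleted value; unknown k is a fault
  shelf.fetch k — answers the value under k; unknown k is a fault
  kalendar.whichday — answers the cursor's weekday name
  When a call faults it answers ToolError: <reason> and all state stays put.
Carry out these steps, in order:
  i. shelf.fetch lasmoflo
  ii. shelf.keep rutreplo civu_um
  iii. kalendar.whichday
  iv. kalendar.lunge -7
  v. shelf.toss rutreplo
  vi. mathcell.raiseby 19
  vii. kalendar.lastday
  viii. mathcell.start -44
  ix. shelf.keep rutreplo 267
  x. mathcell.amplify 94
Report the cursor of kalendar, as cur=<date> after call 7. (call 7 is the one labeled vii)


Answer: cur=2285-07-31

Derivation:
~$ shelf.fetch k→lasmoflo
  -508
~$ shelf.keep k→rutreplo v→civu_um
  nil
~$ kalendar.whichday
  Tuesday
~$ kalendar.lunge n→-7
  2285-07-09
~$ shelf.toss k→rutreplo
  civu_um
~$ mathcell.raiseby x→19
  19
~$ kalendar.lastday
  2285-07-31
~$ mathcell.start x→-44
  -44
~$ shelf.keep k→rutreplo v→267
  nil
~$ mathcell.amplify x→94
  -4136


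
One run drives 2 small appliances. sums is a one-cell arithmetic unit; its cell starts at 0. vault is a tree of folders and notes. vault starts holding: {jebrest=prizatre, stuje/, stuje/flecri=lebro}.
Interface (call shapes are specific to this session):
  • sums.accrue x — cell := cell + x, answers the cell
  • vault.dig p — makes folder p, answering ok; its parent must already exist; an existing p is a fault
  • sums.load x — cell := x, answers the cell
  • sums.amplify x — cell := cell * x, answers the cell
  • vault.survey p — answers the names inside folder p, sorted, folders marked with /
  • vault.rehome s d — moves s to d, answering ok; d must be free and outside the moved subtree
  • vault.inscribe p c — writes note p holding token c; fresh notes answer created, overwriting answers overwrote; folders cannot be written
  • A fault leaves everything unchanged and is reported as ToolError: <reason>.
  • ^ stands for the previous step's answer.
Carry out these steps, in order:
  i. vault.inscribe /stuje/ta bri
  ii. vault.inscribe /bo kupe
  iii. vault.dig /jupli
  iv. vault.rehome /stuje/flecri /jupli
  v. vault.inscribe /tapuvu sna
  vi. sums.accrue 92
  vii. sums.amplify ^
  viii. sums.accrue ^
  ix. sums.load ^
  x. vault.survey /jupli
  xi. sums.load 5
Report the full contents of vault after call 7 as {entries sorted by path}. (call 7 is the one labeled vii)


$ inscribe p: /stuje/ta c: bri
:: created
$ inscribe p: /bo c: kupe
:: created
$ dig p: /jupli
:: ok
$ rehome s: /stuje/flecri d: /jupli
:: ToolError: exists
$ inscribe p: /tapuvu c: sna
:: created
$ accrue x: 92
:: 92
$ amplify x: ^
:: 8464
$ accrue x: ^
:: 16928
$ load x: ^
:: 16928
$ survey p: /jupli
:: []
$ load x: 5
:: 5

Answer: {bo=kupe, jebrest=prizatre, jupli/, stuje/, stuje/flecri=lebro, stuje/ta=bri, tapuvu=sna}


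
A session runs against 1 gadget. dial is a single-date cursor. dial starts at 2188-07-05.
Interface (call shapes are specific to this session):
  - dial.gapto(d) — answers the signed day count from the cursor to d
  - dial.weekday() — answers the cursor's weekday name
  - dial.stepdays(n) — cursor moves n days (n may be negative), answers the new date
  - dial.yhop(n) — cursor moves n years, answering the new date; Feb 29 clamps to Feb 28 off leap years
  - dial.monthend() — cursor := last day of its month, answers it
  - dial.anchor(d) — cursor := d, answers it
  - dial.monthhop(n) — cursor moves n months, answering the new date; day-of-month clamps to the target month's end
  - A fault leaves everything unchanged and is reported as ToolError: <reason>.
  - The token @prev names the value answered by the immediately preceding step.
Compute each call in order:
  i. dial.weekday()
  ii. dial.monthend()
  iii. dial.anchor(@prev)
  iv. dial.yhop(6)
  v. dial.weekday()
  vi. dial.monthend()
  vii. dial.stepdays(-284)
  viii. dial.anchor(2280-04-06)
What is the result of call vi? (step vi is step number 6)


Answer: 2194-07-31

Derivation:
I run dial.weekday, which returns Saturday.
I run dial.monthend(): 2188-07-31.
Calling dial.anchor on d→@prev, → 2188-07-31.
Using dial.yhop on n→6, giving 2194-07-31.
Now I run dial.weekday, and observe Thursday.
I invoke dial.monthend(), which returns 2194-07-31.
Now I run dial.stepdays on n→-284, — result: 2193-10-20.
Invoking dial.anchor on d→2280-04-06, and observe 2280-04-06.


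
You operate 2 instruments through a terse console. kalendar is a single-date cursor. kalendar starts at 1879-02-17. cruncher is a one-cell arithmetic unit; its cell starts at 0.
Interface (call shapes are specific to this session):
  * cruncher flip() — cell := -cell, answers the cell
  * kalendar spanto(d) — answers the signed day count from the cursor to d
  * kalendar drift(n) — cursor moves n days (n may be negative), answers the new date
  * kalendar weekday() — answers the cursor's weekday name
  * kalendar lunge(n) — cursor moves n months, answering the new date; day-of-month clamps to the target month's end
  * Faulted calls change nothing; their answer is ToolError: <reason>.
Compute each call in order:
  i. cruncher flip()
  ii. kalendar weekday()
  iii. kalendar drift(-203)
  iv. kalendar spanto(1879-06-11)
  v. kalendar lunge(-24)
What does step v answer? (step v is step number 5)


Answer: 1876-07-29

Derivation:
! 1. cruncher flip() : 0
! 2. kalendar weekday() : Monday
! 3. kalendar drift(n='-203') : 1878-07-29
! 4. kalendar spanto(d='1879-06-11') : 317
! 5. kalendar lunge(n='-24') : 1876-07-29


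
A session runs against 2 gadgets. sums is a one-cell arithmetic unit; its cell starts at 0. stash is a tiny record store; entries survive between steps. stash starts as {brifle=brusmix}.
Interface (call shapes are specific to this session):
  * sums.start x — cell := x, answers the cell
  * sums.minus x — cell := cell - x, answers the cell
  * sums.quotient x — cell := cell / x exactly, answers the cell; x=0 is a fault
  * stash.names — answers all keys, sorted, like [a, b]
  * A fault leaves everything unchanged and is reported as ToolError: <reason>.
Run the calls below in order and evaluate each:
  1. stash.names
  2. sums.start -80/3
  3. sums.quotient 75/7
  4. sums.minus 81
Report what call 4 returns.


Answer: -3757/45

Derivation:
% stash.names
= [brifle]
% sums.start x=-80/3
= -80/3
% sums.quotient x=75/7
= -112/45
% sums.minus x=81
= -3757/45


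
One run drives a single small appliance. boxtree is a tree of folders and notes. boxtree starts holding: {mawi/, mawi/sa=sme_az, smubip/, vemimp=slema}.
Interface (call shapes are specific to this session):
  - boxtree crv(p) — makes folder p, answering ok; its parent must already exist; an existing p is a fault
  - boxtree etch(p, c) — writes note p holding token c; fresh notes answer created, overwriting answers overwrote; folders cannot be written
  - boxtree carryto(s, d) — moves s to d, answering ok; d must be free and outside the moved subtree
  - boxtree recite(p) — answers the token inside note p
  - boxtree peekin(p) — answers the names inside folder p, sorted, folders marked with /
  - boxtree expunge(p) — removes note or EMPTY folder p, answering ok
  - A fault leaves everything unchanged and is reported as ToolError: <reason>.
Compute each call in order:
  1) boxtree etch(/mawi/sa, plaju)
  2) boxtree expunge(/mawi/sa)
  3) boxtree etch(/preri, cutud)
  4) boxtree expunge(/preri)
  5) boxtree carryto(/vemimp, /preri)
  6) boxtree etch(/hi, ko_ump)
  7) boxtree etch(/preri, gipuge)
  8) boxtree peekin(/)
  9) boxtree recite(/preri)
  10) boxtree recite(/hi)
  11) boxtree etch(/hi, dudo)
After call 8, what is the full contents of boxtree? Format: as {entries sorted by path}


Answer: {hi=ko_ump, mawi/, preri=gipuge, smubip/}

Derivation:
→ boxtree etch(p→/mawi/sa, c→plaju)
← overwrote
→ boxtree expunge(p→/mawi/sa)
← ok
→ boxtree etch(p→/preri, c→cutud)
← created
→ boxtree expunge(p→/preri)
← ok
→ boxtree carryto(s→/vemimp, d→/preri)
← ok
→ boxtree etch(p→/hi, c→ko_ump)
← created
→ boxtree etch(p→/preri, c→gipuge)
← overwrote
→ boxtree peekin(p→/)
← [hi, mawi/, preri, smubip/]
→ boxtree recite(p→/preri)
← gipuge
→ boxtree recite(p→/hi)
← ko_ump
→ boxtree etch(p→/hi, c→dudo)
← overwrote


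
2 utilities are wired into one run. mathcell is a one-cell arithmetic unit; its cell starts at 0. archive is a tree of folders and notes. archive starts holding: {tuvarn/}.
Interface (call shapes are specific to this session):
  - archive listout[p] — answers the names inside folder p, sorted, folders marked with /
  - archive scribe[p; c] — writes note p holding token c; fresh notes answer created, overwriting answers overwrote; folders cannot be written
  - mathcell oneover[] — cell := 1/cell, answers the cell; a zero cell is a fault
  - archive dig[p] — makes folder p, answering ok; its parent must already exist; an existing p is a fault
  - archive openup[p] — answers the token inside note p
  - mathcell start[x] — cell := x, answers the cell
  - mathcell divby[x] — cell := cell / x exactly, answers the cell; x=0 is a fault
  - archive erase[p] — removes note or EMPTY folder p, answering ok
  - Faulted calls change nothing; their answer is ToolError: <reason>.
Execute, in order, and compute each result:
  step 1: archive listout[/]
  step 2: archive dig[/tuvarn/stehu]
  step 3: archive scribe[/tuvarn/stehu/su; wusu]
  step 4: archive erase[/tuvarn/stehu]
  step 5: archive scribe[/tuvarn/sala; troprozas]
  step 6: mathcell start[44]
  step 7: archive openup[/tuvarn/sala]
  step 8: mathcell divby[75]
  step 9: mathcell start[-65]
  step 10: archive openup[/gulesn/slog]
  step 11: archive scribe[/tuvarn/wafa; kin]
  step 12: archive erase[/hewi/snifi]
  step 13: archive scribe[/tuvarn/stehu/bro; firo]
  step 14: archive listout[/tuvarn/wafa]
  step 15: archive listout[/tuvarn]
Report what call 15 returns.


Calling archive listout with p=/, and get [tuvarn/].
Using archive dig with p=/tuvarn/stehu: ok.
I try archive scribe with p=/tuvarn/stehu/su, c=wusu, and see created.
Now I run archive erase with p=/tuvarn/stehu, and observe ToolError: not empty.
Invoking archive scribe with p=/tuvarn/sala, c=troprozas, giving created.
Then mathcell start with x=44, and get 44.
Now I run archive openup with p=/tuvarn/sala, which returns troprozas.
Now I run mathcell divby with x=75, and get 44/75.
I use mathcell start with x=-65, which returns -65.
Then archive openup with p=/gulesn/slog, and get ToolError: not found.
I try archive scribe with p=/tuvarn/wafa, c=kin: created.
I run archive erase with p=/hewi/snifi, which returns ToolError: not found.
Using archive scribe with p=/tuvarn/stehu/bro, c=firo, — result: created.
Using archive listout with p=/tuvarn/wafa, and get ToolError: not a directory.
I try archive listout with p=/tuvarn, → [sala, stehu/, wafa].

Answer: [sala, stehu/, wafa]


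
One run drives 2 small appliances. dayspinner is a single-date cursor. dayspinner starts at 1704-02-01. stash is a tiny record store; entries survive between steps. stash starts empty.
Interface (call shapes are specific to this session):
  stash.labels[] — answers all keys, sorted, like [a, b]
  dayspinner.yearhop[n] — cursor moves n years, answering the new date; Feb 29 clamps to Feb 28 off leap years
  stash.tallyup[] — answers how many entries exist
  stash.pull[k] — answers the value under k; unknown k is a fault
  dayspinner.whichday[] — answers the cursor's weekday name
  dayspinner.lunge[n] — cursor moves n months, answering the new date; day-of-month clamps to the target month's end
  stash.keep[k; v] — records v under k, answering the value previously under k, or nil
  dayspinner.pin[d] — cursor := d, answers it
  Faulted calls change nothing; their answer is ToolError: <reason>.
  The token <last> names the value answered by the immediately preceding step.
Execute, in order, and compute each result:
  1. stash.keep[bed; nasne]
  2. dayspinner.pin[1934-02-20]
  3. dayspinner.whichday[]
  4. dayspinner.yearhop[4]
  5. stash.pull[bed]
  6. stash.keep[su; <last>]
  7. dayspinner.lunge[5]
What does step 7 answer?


Answer: 1938-07-20

Derivation:
Do: keep[k=bed; v=nasne]
See: nil
Do: pin[d=1934-02-20]
See: 1934-02-20
Do: whichday[]
See: Tuesday
Do: yearhop[n=4]
See: 1938-02-20
Do: pull[k=bed]
See: nasne
Do: keep[k=su; v=<last>]
See: nil
Do: lunge[n=5]
See: 1938-07-20


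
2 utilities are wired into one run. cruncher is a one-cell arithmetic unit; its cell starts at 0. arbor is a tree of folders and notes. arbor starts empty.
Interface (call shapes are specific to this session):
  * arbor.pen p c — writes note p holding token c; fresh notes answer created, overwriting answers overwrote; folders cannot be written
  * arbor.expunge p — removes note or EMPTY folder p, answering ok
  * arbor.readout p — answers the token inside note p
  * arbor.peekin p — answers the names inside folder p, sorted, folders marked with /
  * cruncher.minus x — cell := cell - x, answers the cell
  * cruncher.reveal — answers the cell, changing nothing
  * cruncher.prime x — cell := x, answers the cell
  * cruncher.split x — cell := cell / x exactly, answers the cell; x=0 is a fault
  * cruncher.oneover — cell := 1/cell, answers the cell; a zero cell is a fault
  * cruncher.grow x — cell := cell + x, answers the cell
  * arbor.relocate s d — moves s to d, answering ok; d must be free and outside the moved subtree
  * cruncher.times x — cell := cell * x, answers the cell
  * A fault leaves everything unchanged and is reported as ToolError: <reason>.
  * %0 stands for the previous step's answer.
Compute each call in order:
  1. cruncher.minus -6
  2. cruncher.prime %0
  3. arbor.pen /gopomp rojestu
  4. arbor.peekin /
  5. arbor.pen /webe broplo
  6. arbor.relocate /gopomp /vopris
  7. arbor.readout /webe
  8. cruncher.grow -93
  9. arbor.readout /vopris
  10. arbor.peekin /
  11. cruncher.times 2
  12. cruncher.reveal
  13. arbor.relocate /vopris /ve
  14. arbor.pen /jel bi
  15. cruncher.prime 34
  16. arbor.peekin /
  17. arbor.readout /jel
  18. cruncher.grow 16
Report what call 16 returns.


;; cruncher.minus(x='-6') -> 6
;; cruncher.prime(x='%0') -> 6
;; arbor.pen(p='/gopomp', c='rojestu') -> created
;; arbor.peekin(p='/') -> [gopomp]
;; arbor.pen(p='/webe', c='broplo') -> created
;; arbor.relocate(s='/gopomp', d='/vopris') -> ok
;; arbor.readout(p='/webe') -> broplo
;; cruncher.grow(x='-93') -> -87
;; arbor.readout(p='/vopris') -> rojestu
;; arbor.peekin(p='/') -> [vopris, webe]
;; cruncher.times(x='2') -> -174
;; cruncher.reveal() -> -174
;; arbor.relocate(s='/vopris', d='/ve') -> ok
;; arbor.pen(p='/jel', c='bi') -> created
;; cruncher.prime(x='34') -> 34
;; arbor.peekin(p='/') -> [jel, ve, webe]
;; arbor.readout(p='/jel') -> bi
;; cruncher.grow(x='16') -> 50

Answer: [jel, ve, webe]


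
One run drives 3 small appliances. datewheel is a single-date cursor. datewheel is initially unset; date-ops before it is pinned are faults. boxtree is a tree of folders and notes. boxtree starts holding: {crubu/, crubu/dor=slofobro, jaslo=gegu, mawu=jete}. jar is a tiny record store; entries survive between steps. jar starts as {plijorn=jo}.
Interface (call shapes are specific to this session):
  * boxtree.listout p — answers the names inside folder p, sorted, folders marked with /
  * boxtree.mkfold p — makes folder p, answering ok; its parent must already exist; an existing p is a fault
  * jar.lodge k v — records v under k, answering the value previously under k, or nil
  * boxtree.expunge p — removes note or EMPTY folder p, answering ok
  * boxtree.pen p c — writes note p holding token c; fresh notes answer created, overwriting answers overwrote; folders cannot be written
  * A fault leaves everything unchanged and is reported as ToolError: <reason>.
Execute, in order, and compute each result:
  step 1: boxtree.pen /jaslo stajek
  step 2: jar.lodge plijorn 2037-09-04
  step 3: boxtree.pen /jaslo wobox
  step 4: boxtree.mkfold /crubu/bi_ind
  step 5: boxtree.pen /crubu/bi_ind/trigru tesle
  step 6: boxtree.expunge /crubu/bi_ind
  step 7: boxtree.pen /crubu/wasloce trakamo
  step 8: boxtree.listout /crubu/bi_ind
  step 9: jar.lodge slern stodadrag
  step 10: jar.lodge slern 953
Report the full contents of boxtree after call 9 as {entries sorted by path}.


-- pen(p: /jaslo, c: stajek) ~> overwrote
-- lodge(k: plijorn, v: 2037-09-04) ~> jo
-- pen(p: /jaslo, c: wobox) ~> overwrote
-- mkfold(p: /crubu/bi_ind) ~> ok
-- pen(p: /crubu/bi_ind/trigru, c: tesle) ~> created
-- expunge(p: /crubu/bi_ind) ~> ToolError: not empty
-- pen(p: /crubu/wasloce, c: trakamo) ~> created
-- listout(p: /crubu/bi_ind) ~> [trigru]
-- lodge(k: slern, v: stodadrag) ~> nil
-- lodge(k: slern, v: 953) ~> stodadrag

Answer: {crubu/, crubu/bi_ind/, crubu/bi_ind/trigru=tesle, crubu/dor=slofobro, crubu/wasloce=trakamo, jaslo=wobox, mawu=jete}


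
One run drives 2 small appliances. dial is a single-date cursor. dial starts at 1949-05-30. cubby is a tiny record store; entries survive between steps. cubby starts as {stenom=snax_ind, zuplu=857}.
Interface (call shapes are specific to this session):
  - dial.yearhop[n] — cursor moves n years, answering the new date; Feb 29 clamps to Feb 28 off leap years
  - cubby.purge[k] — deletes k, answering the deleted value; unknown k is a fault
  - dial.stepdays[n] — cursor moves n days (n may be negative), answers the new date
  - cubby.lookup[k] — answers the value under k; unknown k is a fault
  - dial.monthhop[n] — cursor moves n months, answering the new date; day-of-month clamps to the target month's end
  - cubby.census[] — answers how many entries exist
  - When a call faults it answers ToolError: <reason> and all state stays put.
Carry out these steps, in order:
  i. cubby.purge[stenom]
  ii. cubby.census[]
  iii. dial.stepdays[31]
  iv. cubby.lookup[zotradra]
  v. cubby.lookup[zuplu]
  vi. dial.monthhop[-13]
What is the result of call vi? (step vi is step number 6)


Step: cubby.purge[k: stenom]
Result: snax_ind
Step: cubby.census[]
Result: 1
Step: dial.stepdays[n: 31]
Result: 1949-06-30
Step: cubby.lookup[k: zotradra]
Result: ToolError: no such key zotradra
Step: cubby.lookup[k: zuplu]
Result: 857
Step: dial.monthhop[n: -13]
Result: 1948-05-30

Answer: 1948-05-30


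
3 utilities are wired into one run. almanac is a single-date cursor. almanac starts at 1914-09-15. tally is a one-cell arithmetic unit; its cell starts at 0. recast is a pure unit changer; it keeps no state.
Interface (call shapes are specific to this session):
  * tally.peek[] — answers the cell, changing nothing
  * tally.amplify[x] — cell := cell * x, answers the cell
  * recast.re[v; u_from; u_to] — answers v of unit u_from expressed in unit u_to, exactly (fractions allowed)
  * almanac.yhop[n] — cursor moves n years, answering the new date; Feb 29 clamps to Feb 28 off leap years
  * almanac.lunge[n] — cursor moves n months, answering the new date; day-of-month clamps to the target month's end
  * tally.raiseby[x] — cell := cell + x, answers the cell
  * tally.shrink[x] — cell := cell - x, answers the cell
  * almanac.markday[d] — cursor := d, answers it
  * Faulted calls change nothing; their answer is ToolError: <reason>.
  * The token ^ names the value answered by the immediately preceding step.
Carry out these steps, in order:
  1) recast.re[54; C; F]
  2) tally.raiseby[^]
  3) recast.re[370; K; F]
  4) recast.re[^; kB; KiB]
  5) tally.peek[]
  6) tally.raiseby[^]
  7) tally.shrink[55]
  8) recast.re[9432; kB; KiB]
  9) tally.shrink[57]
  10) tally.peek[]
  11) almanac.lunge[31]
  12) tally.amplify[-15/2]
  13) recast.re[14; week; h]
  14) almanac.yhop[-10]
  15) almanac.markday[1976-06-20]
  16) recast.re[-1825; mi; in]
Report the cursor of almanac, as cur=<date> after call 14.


-- 1. recast.re(v→54, u_from→C, u_to→F) ~> 646/5
-- 2. tally.raiseby(x→^) ~> 646/5
-- 3. recast.re(v→370, u_from→K, u_to→F) ~> 20633/100
-- 4. recast.re(v→^, u_from→kB, u_to→KiB) ~> 103165/512
-- 5. tally.peek() ~> 646/5
-- 6. tally.raiseby(x→^) ~> 1292/5
-- 7. tally.shrink(x→55) ~> 1017/5
-- 8. recast.re(v→9432, u_from→kB, u_to→KiB) ~> 147375/16
-- 9. tally.shrink(x→57) ~> 732/5
-- 10. tally.peek() ~> 732/5
-- 11. almanac.lunge(n→31) ~> 1917-04-15
-- 12. tally.amplify(x→-15/2) ~> -1098
-- 13. recast.re(v→14, u_from→week, u_to→h) ~> 2352
-- 14. almanac.yhop(n→-10) ~> 1907-04-15
-- 15. almanac.markday(d→1976-06-20) ~> 1976-06-20
-- 16. recast.re(v→-1825, u_from→mi, u_to→in) ~> -115632000

Answer: cur=1907-04-15


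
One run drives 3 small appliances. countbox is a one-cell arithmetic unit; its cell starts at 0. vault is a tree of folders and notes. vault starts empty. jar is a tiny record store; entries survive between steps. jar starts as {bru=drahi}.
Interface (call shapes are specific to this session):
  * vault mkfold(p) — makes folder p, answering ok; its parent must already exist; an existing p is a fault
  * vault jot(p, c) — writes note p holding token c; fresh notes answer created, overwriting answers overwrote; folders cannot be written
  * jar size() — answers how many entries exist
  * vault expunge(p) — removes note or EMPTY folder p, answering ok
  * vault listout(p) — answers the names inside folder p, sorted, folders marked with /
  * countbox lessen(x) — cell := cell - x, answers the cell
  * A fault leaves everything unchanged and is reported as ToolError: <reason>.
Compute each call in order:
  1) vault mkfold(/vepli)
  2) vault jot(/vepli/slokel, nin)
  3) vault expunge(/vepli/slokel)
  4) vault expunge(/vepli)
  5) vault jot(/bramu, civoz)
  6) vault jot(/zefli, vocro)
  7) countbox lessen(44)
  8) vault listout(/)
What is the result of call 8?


Answer: [bramu, zefli]

Derivation:
I invoke vault mkfold(p=/vepli), yielding ok.
Then vault jot(p=/vepli/slokel, c=nin), yielding created.
I call vault expunge(p=/vepli/slokel), which returns ok.
I try vault expunge(p=/vepli), and get ok.
Next I call vault jot(p=/bramu, c=civoz), which returns created.
Next I call vault jot(p=/zefli, c=vocro), → created.
Now I run countbox lessen(x=44), giving -44.
I try vault listout(p=/), and get [bramu, zefli].


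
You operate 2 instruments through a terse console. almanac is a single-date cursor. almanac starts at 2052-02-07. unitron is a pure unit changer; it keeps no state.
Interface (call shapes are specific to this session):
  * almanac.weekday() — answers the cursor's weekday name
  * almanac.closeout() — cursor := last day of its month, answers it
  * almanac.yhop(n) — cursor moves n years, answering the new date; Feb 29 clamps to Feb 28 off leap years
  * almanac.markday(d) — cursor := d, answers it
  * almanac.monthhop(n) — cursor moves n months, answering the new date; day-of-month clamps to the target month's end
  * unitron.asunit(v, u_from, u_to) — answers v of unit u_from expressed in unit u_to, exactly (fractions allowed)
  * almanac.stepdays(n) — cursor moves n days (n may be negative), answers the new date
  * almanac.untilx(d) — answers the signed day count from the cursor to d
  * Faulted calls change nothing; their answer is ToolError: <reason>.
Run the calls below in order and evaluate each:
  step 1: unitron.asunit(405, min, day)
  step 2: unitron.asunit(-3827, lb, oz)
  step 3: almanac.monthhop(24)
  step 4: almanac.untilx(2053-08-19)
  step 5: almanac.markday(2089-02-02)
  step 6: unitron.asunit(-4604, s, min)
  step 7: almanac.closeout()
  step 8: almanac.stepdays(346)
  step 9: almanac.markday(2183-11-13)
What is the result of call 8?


Answer: 2090-02-09

Derivation:
Invoking unitron.asunit with v→405, u_from→min, u_to→day, → 9/32.
Using unitron.asunit with v→-3827, u_from→lb, u_to→oz, yielding -61232.
Using almanac.monthhop with n→24: 2054-02-07.
Next I call almanac.untilx with d→2053-08-19, and observe -172.
Calling almanac.markday with d→2089-02-02, yielding 2089-02-02.
I call unitron.asunit with v→-4604, u_from→s, u_to→min, — result: -1151/15.
Invoking almanac.closeout(), giving 2089-02-28.
Using almanac.stepdays with n→346, and observe 2090-02-09.
Using almanac.markday with d→2183-11-13, which returns 2183-11-13.


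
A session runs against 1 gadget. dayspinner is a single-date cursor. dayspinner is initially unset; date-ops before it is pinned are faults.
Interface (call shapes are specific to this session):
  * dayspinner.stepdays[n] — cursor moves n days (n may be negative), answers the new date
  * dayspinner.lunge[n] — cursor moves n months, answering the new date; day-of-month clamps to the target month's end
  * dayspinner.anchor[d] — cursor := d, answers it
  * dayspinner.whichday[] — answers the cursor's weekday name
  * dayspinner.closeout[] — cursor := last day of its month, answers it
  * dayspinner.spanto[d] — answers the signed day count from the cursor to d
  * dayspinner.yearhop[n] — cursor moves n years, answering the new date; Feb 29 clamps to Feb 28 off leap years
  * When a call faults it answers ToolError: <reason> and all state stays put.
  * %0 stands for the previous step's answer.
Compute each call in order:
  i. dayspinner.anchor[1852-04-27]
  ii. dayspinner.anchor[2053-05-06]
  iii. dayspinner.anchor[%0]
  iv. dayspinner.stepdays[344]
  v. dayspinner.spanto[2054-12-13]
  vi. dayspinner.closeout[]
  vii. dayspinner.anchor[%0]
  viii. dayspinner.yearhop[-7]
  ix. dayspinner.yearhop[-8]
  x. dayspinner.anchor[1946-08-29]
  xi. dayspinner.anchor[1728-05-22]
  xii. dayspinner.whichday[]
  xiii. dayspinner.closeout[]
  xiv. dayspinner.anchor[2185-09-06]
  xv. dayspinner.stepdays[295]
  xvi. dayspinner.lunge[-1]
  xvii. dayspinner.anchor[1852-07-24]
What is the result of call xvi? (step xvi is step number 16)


Answer: 2186-05-28

Derivation:
==> dayspinner.anchor(d→1852-04-27)
<== 1852-04-27
==> dayspinner.anchor(d→2053-05-06)
<== 2053-05-06
==> dayspinner.anchor(d→%0)
<== 2053-05-06
==> dayspinner.stepdays(n→344)
<== 2054-04-15
==> dayspinner.spanto(d→2054-12-13)
<== 242
==> dayspinner.closeout()
<== 2054-04-30
==> dayspinner.anchor(d→%0)
<== 2054-04-30
==> dayspinner.yearhop(n→-7)
<== 2047-04-30
==> dayspinner.yearhop(n→-8)
<== 2039-04-30
==> dayspinner.anchor(d→1946-08-29)
<== 1946-08-29
==> dayspinner.anchor(d→1728-05-22)
<== 1728-05-22
==> dayspinner.whichday()
<== Saturday
==> dayspinner.closeout()
<== 1728-05-31
==> dayspinner.anchor(d→2185-09-06)
<== 2185-09-06
==> dayspinner.stepdays(n→295)
<== 2186-06-28
==> dayspinner.lunge(n→-1)
<== 2186-05-28
==> dayspinner.anchor(d→1852-07-24)
<== 1852-07-24


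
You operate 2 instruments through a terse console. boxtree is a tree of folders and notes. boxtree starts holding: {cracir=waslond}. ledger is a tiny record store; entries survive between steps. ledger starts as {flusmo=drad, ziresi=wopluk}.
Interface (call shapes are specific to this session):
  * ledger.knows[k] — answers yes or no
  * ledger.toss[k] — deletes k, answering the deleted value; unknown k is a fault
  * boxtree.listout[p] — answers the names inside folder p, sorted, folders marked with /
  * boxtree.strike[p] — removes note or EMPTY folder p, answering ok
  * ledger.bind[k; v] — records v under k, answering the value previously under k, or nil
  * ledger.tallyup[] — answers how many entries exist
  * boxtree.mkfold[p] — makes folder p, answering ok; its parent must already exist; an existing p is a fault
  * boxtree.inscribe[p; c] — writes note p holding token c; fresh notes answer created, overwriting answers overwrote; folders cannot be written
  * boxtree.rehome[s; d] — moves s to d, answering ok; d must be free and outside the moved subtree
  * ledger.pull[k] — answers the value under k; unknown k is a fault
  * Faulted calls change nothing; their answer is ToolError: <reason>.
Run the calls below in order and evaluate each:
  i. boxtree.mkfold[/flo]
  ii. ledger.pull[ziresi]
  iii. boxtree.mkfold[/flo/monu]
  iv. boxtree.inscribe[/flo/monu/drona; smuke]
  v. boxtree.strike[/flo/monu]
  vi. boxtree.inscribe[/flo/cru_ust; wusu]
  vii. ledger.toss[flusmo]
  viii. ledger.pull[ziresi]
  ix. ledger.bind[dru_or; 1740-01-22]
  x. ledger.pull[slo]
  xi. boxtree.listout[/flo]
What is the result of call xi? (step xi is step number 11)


Calling boxtree.mkfold passing p='/flo', and observe ok.
I try ledger.pull passing k='ziresi', giving wopluk.
I call boxtree.mkfold passing p='/flo/monu', yielding ok.
Next I call boxtree.inscribe passing p='/flo/monu/drona', c='smuke', and get created.
Using boxtree.strike passing p='/flo/monu', which returns ToolError: not empty.
Next I call boxtree.inscribe passing p='/flo/cru_ust', c='wusu', which returns created.
Now I run ledger.toss passing k='flusmo', — result: drad.
I run ledger.pull passing k='ziresi': wopluk.
Invoking ledger.bind passing k='dru_or', v='1740-01-22': nil.
I invoke ledger.pull passing k='slo', — result: ToolError: no such key slo.
I run boxtree.listout passing p='/flo', and see [cru_ust, monu/].

Answer: [cru_ust, monu/]


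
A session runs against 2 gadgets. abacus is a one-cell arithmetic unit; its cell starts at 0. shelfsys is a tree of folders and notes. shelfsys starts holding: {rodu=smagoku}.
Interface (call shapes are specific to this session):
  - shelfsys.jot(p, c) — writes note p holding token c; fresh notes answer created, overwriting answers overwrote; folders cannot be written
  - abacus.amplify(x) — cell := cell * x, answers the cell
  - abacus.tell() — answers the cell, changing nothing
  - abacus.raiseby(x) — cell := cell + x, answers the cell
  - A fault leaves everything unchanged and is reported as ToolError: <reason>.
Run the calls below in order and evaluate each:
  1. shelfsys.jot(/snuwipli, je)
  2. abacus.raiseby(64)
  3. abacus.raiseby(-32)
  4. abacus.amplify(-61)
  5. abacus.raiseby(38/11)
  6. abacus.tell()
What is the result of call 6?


·→ shelfsys.jot(p: /snuwipli, c: je)
·← created
·→ abacus.raiseby(x: 64)
·← 64
·→ abacus.raiseby(x: -32)
·← 32
·→ abacus.amplify(x: -61)
·← -1952
·→ abacus.raiseby(x: 38/11)
·← -21434/11
·→ abacus.tell()
·← -21434/11

Answer: -21434/11


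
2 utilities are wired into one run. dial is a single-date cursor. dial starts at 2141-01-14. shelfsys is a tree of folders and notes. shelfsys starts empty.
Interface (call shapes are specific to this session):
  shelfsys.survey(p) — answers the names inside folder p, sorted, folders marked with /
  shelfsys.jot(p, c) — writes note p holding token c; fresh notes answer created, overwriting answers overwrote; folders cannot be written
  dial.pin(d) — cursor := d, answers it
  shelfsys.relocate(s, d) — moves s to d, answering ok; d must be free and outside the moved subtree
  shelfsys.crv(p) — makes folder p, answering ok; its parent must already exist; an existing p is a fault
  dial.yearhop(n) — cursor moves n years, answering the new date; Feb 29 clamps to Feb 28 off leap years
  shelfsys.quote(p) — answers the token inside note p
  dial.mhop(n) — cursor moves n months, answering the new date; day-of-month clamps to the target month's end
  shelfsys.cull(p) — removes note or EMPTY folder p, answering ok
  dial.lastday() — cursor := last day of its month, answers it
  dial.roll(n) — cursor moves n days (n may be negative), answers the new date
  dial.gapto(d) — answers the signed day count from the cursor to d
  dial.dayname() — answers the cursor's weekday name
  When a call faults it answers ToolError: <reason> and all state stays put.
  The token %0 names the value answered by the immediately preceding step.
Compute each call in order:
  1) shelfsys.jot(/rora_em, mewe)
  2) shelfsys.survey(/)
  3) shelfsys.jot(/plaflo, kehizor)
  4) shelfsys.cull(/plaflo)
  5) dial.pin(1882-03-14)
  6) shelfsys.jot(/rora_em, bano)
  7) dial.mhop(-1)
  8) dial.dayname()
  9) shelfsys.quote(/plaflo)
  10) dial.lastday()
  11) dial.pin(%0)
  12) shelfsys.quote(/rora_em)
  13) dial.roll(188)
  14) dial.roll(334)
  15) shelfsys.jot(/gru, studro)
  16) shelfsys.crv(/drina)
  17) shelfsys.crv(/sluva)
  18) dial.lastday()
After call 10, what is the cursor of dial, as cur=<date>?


;; 1. shelfsys.jot(p: /rora_em, c: mewe) == created
;; 2. shelfsys.survey(p: /) == [rora_em]
;; 3. shelfsys.jot(p: /plaflo, c: kehizor) == created
;; 4. shelfsys.cull(p: /plaflo) == ok
;; 5. dial.pin(d: 1882-03-14) == 1882-03-14
;; 6. shelfsys.jot(p: /rora_em, c: bano) == overwrote
;; 7. dial.mhop(n: -1) == 1882-02-14
;; 8. dial.dayname() == Tuesday
;; 9. shelfsys.quote(p: /plaflo) == ToolError: not found
;; 10. dial.lastday() == 1882-02-28
;; 11. dial.pin(d: %0) == 1882-02-28
;; 12. shelfsys.quote(p: /rora_em) == bano
;; 13. dial.roll(n: 188) == 1882-09-04
;; 14. dial.roll(n: 334) == 1883-08-04
;; 15. shelfsys.jot(p: /gru, c: studro) == created
;; 16. shelfsys.crv(p: /drina) == ok
;; 17. shelfsys.crv(p: /sluva) == ok
;; 18. dial.lastday() == 1883-08-31

Answer: cur=1882-02-28


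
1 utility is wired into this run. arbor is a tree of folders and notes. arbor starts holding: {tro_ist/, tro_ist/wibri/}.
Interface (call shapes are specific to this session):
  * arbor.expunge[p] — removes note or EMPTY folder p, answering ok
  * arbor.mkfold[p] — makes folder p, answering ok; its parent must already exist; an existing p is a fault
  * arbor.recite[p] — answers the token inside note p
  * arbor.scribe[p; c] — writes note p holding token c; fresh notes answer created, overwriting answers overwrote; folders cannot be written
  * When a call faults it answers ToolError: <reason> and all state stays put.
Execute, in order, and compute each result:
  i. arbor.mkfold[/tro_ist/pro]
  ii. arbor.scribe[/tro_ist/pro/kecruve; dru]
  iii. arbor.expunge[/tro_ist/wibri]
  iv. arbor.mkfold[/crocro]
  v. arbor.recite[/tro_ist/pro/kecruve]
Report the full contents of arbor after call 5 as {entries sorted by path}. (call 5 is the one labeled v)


>> arbor.mkfold(/tro_ist/pro)
<< ok
>> arbor.scribe(/tro_ist/pro/kecruve, dru)
<< created
>> arbor.expunge(/tro_ist/wibri)
<< ok
>> arbor.mkfold(/crocro)
<< ok
>> arbor.recite(/tro_ist/pro/kecruve)
<< dru

Answer: {crocro/, tro_ist/, tro_ist/pro/, tro_ist/pro/kecruve=dru}


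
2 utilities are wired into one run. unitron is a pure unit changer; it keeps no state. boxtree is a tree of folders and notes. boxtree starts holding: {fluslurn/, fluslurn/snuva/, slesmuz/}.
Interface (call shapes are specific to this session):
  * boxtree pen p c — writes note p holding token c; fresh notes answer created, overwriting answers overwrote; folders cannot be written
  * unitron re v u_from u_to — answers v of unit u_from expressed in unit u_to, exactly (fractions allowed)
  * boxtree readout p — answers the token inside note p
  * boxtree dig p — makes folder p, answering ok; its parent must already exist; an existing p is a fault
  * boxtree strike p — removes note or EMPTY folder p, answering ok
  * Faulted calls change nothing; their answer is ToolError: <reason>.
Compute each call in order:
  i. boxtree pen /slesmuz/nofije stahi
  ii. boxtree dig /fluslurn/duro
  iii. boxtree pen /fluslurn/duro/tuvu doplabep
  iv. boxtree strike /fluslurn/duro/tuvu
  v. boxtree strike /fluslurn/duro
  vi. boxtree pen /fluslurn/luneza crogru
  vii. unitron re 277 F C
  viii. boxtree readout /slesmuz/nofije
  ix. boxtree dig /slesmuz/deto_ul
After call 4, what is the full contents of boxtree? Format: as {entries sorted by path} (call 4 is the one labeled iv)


Calling boxtree pen passing /slesmuz/nofije, stahi, giving created.
Using boxtree dig passing /fluslurn/duro, giving ok.
Using boxtree pen passing /fluslurn/duro/tuvu, doplabep, — result: created.
Now I run boxtree strike passing /fluslurn/duro/tuvu, and observe ok.
I try boxtree strike passing /fluslurn/duro, yielding ok.
Using boxtree pen passing /fluslurn/luneza, crogru, and see created.
I try unitron re passing 277, F, C, and get 1225/9.
Invoking boxtree readout passing /slesmuz/nofije, and get stahi.
I call boxtree dig passing /slesmuz/deto_ul, and get ok.

Answer: {fluslurn/, fluslurn/duro/, fluslurn/snuva/, slesmuz/, slesmuz/nofije=stahi}


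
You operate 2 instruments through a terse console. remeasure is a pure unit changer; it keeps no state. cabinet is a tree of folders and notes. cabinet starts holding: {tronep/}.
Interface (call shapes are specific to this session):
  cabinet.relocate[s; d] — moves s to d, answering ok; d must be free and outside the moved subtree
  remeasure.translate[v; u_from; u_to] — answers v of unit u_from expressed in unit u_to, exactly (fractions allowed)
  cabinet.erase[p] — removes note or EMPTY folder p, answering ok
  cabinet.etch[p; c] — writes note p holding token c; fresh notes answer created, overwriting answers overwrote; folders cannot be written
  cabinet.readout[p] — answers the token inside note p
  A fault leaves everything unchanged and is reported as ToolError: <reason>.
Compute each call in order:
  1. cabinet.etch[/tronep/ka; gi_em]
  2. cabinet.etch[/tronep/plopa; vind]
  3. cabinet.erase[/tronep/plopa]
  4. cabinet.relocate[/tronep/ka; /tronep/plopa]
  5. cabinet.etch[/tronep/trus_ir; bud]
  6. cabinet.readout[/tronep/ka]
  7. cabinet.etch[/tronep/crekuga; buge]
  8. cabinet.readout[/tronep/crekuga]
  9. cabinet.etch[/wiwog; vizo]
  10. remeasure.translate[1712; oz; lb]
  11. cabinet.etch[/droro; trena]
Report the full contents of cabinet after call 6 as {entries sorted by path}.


·→ cabinet.etch(/tronep/ka, gi_em)
·← created
·→ cabinet.etch(/tronep/plopa, vind)
·← created
·→ cabinet.erase(/tronep/plopa)
·← ok
·→ cabinet.relocate(/tronep/ka, /tronep/plopa)
·← ok
·→ cabinet.etch(/tronep/trus_ir, bud)
·← created
·→ cabinet.readout(/tronep/ka)
·← ToolError: not found
·→ cabinet.etch(/tronep/crekuga, buge)
·← created
·→ cabinet.readout(/tronep/crekuga)
·← buge
·→ cabinet.etch(/wiwog, vizo)
·← created
·→ remeasure.translate(1712, oz, lb)
·← 107
·→ cabinet.etch(/droro, trena)
·← created

Answer: {tronep/, tronep/plopa=gi_em, tronep/trus_ir=bud}
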